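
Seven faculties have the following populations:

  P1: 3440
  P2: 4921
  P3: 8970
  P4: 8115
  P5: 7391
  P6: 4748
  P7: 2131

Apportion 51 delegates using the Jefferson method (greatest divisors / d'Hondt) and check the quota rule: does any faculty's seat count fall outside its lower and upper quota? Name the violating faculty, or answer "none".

Standard quotas: P1 4.417, P2 6.319, P3 11.519, P4 10.421, P5 9.491, P6 6.097, P7 2.736.
Jefferson allocation: P1 4, P2 6, P3 12, P4 11, P5 10, P6 6, P7 2.
Every allocation lies between the lower and upper quota.

none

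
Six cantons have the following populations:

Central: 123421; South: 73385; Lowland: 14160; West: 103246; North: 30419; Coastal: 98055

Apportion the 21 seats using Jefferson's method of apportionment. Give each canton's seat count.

Central 6, South 4, Lowland 0, West 5, North 1, Coastal 5

Standard divisor 442686/21 ≈ 21080.286; standard quotas: Central 5.855, South 3.481, Lowland 0.672, West 4.898, North 1.443, Coastal 4.652.
Rounding down gives 5, 3, 0, 4, 1, 4 = 17 seats, so the divisor must be adjusted.
With modified divisor 18000: modified quotas Central 6.857, South 4.077, Lowland 0.787, West 5.736, North 1.690, Coastal 5.447.
Rounding down: Central 6, South 4, Lowland 0, West 5, North 1, Coastal 5 (total 21).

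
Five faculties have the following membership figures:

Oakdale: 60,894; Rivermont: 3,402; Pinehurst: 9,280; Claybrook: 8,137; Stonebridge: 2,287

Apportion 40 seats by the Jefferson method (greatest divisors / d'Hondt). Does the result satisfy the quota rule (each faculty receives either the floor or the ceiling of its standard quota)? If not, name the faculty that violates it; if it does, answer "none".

Standard quotas: Oakdale 28.997, Rivermont 1.620, Pinehurst 4.419, Claybrook 3.875, Stonebridge 1.089.
Jefferson allocation: Oakdale 30, Rivermont 1, Pinehurst 4, Claybrook 4, Stonebridge 1.
Oakdale has quota 28.997 (lower 28, upper 29) but receives 30 — outside the quota interval.

Oakdale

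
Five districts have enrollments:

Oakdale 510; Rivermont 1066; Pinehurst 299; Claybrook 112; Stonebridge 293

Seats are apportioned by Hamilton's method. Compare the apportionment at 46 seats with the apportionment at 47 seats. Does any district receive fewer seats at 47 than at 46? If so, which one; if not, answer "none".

none

At 46 seats: Oakdale 10, Rivermont 22, Pinehurst 6, Claybrook 2, Stonebridge 6.
At 47 seats: Oakdale 11, Rivermont 22, Pinehurst 6, Claybrook 2, Stonebridge 6.
No district's allocation decreased.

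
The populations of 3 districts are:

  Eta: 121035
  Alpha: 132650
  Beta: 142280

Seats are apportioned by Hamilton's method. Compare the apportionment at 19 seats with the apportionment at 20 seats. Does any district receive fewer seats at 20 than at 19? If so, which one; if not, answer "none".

At 19 seats: Eta 6, Alpha 6, Beta 7.
At 20 seats: Eta 6, Alpha 7, Beta 7.
No district's allocation decreased.

none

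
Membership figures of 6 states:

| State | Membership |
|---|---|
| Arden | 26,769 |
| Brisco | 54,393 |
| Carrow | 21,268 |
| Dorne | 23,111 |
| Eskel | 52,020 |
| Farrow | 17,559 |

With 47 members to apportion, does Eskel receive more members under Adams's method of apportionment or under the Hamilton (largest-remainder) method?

Hamilton

Adams: Arden 7, Brisco 13, Carrow 5, Dorne 6, Eskel 12, Farrow 4.
Hamilton: Arden 6, Brisco 13, Carrow 5, Dorne 6, Eskel 13, Farrow 4.
Eskel gets 12 under Adams and 13 under Hamilton.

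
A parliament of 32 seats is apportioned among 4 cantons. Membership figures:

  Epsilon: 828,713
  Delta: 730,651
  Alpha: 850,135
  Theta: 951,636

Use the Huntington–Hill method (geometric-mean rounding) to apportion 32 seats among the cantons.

Epsilon=8, Delta=7, Alpha=8, Theta=9

With divisor 105526: modified quotas Epsilon 7.853, Delta 6.924, Alpha 8.056, Theta 9.018.
Geometric-mean thresholds: Epsilon √(7·8)=7.483, Delta √(6·7)=6.481, Alpha √(8·9)=8.485, Theta √(9·10)=9.487.
Each quota rounded against its threshold gives Epsilon 8, Delta 7, Alpha 8, Theta 9 (total 32).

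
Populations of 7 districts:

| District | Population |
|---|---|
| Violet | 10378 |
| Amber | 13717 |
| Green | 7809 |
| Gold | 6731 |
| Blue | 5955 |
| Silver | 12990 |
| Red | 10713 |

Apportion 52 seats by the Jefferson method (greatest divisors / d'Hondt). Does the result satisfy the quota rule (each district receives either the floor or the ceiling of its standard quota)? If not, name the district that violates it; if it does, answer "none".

Standard quotas: Violet 7.902, Amber 10.444, Green 5.946, Gold 5.125, Blue 4.534, Silver 9.891, Red 8.157.
Jefferson allocation: Violet 8, Amber 11, Green 6, Gold 5, Blue 4, Silver 10, Red 8.
Every allocation lies between the lower and upper quota.

none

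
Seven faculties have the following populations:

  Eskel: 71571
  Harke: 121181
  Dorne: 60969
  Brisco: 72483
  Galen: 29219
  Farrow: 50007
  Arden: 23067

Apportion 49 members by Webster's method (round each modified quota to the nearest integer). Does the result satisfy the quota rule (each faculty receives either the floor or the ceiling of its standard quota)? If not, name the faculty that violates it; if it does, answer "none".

Standard quotas: Eskel 8.184, Harke 13.857, Dorne 6.972, Brisco 8.289, Galen 3.341, Farrow 5.718, Arden 2.638.
Webster allocation: Eskel 8, Harke 14, Dorne 7, Brisco 8, Galen 3, Farrow 6, Arden 3.
Every allocation lies between the lower and upper quota.

none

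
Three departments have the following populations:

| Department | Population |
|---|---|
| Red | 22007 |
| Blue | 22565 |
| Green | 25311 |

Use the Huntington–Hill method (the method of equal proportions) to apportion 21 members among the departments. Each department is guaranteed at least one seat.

With divisor 3389: modified quotas Red 6.494, Blue 6.658, Green 7.469.
Geometric-mean thresholds: Red √(6·7)=6.481, Blue √(6·7)=6.481, Green √(7·8)=7.483.
Each quota rounded against its threshold gives Red 7, Blue 7, Green 7 (total 21).

Red: 7, Blue: 7, Green: 7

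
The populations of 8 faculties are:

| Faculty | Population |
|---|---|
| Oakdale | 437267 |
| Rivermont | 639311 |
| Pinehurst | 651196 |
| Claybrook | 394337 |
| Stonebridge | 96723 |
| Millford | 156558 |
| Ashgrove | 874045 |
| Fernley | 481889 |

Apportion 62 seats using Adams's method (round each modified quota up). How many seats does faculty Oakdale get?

7

Standard divisor 3731326/62 ≈ 60182.677; standard quotas: Oakdale 7.266, Rivermont 10.623, Pinehurst 10.820, Claybrook 6.552, Stonebridge 1.607, Millford 2.601, Ashgrove 14.523, Fernley 8.007.
Rounding up gives 8, 11, 11, 7, 2, 3, 15, 9 = 66 seats, so the divisor must be adjusted.
With modified divisor 64500: modified quotas Oakdale 6.779, Rivermont 9.912, Pinehurst 10.096, Claybrook 6.114, Stonebridge 1.500, Millford 2.427, Ashgrove 13.551, Fernley 7.471.
Rounding up: Oakdale 7, Rivermont 10, Pinehurst 11, Claybrook 7, Stonebridge 2, Millford 3, Ashgrove 14, Fernley 8 (total 62).
Oakdale receives 7.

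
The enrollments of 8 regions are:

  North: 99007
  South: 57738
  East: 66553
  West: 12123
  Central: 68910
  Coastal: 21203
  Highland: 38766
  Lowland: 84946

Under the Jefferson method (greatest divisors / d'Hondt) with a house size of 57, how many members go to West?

1

Standard divisor 449246/57 ≈ 7881.509; standard quotas: North 12.562, South 7.326, East 8.444, West 1.538, Central 8.743, Coastal 2.690, Highland 4.919, Lowland 10.778.
Rounding down gives 12, 7, 8, 1, 8, 2, 4, 10 = 52 seats, so the divisor must be adjusted.
With modified divisor 7300: modified quotas North 13.563, South 7.909, East 9.117, West 1.661, Central 9.440, Coastal 2.905, Highland 5.310, Lowland 11.636.
Rounding down: North 13, South 7, East 9, West 1, Central 9, Coastal 2, Highland 5, Lowland 11 (total 57).
West receives 1.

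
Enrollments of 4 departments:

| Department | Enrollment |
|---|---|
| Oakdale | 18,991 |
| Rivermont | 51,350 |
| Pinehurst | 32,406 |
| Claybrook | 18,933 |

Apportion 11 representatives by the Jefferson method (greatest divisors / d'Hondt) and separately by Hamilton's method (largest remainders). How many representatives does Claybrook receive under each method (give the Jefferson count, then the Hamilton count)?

1 and 2

Jefferson: Oakdale 2, Rivermont 5, Pinehurst 3, Claybrook 1.
Hamilton: Oakdale 2, Rivermont 4, Pinehurst 3, Claybrook 2.
Claybrook gets 1 under Jefferson and 2 under Hamilton.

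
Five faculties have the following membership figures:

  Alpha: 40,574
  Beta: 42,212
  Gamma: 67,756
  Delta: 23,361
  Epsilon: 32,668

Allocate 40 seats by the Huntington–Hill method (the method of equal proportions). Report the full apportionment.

Alpha=8, Beta=8, Gamma=13, Delta=5, Epsilon=6

With divisor 5132: modified quotas Alpha 7.906, Beta 8.225, Gamma 13.203, Delta 4.552, Epsilon 6.366.
Geometric-mean thresholds: Alpha √(7·8)=7.483, Beta √(8·9)=8.485, Gamma √(13·14)=13.491, Delta √(4·5)=4.472, Epsilon √(6·7)=6.481.
Each quota rounded against its threshold gives Alpha 8, Beta 8, Gamma 13, Delta 5, Epsilon 6 (total 40).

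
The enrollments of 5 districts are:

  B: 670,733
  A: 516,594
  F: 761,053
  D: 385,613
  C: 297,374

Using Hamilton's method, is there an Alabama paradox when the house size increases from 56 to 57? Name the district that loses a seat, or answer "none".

At 56 seats: B 14, A 11, F 16, D 8, C 7.
At 57 seats: B 15, A 11, F 17, D 8, C 6.
C drops from 7 to 6.

C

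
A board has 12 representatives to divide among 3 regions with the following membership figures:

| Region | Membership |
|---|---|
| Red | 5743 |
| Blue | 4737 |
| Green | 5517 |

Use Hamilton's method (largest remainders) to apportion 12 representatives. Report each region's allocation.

Standard divisor: 15997 ÷ 12 ≈ 1333.083.
Standard quotas: Red 4.3081, Blue 3.5534, Green 4.1385.
Lower quotas: Red 4, Blue 3, Green 4 (sum 11, leaving 1 seat).
Remainders in descending order: Blue 0.5534, Red 0.3081, Green 0.1385.
Largest remainder: Blue receives the extra seat.

Red=4; Blue=4; Green=4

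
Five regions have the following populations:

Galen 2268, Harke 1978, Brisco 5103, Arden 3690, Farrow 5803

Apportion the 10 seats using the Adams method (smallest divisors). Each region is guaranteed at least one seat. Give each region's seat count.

Standard divisor 18842/10 ≈ 1884.2; standard quotas: Galen 1.204, Harke 1.050, Brisco 2.708, Arden 1.958, Farrow 3.080.
Rounding up gives 2, 2, 3, 2, 4 = 13 seats, so the divisor must be adjusted.
With modified divisor 2400: modified quotas Galen 0.945, Harke 0.824, Brisco 2.126, Arden 1.538, Farrow 2.418.
Rounding up: Galen 1, Harke 1, Brisco 3, Arden 2, Farrow 3 (total 10).

Galen 1; Harke 1; Brisco 3; Arden 2; Farrow 3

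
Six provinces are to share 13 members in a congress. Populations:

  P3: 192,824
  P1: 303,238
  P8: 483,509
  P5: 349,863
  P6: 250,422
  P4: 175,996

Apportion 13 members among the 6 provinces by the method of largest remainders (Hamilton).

P3 1, P1 2, P8 4, P5 3, P6 2, P4 1

Total 1755852; standard divisor 1755852/13 ≈ 135065.538.
Standard quotas: P3 1.4276, P1 2.2451, P8 3.5798, P5 2.5903, P6 1.8541, P4 1.3030.
Lower quotas: P3 1, P1 2, P8 3, P5 2, P6 1, P4 1 (sum 10, leaving 3 seats).
Remainders in descending order: P6 0.8541, P5 0.5903, P8 0.5798, P3 0.4276, P4 0.3030, P1 0.2451.
The surplus seats go to P6, P5, P8.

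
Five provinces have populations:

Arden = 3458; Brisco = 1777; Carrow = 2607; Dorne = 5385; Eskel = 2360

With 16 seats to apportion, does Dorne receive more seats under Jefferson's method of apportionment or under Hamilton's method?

Jefferson: Arden 3, Brisco 2, Carrow 3, Dorne 6, Eskel 2.
Hamilton: Arden 4, Brisco 2, Carrow 3, Dorne 5, Eskel 2.
Dorne gets 6 under Jefferson and 5 under Hamilton.

Jefferson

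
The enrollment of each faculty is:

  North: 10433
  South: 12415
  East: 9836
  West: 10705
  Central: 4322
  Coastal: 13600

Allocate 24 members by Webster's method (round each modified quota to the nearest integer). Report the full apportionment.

Standard divisor 61311/24 ≈ 2554.625; standard quotas: North 4.084, South 4.860, East 3.850, West 4.190, Central 1.692, Coastal 5.324.
Rounding to the nearest integer gives North 4, South 5, East 4, West 4, Central 2, Coastal 5 — total 24, matching the house size, so no adjustment is needed.

North=4, South=5, East=4, West=4, Central=2, Coastal=5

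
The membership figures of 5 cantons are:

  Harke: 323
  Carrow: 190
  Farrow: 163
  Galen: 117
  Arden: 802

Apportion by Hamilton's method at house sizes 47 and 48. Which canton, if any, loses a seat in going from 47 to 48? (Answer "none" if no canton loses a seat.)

At 47 seats: Harke 9, Carrow 6, Farrow 5, Galen 3, Arden 24.
At 48 seats: Harke 10, Carrow 6, Farrow 5, Galen 3, Arden 24.
No canton's allocation decreased.

none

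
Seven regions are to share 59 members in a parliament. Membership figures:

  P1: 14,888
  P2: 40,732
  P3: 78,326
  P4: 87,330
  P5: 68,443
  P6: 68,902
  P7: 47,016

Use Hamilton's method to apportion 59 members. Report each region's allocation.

Total 405637; standard divisor 405637/59 ≈ 6875.203.
Standard quotas: P1 2.1655, P2 5.9245, P3 11.3925, P4 12.7022, P5 9.9551, P6 10.0218, P7 6.8385.
Lower quotas: P1 2, P2 5, P3 11, P4 12, P5 9, P6 10, P7 6 (sum 55, leaving 4 seats).
Remainders in descending order: P5 0.9551, P2 0.9245, P7 0.8385, P4 0.7022, P3 0.3925, P1 0.1655, P6 0.0218.
Largest remainders: P5, P2, P7, P4 receive the extra seats.

P1 2, P2 6, P3 11, P4 13, P5 10, P6 10, P7 7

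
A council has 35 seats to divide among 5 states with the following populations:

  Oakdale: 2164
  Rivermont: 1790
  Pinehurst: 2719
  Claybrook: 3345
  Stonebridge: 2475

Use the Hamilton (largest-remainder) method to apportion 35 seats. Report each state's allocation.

The standard divisor is 12493/35 ≈ 356.943.
Standard quotas: Oakdale 6.063, Rivermont 5.015, Pinehurst 7.617, Claybrook 9.371, Stonebridge 6.934.
Lower quotas: Oakdale 6, Rivermont 5, Pinehurst 7, Claybrook 9, Stonebridge 6 (sum 33, leaving 2 seats).
Remainders in descending order: Stonebridge 0.934, Pinehurst 0.617, Claybrook 0.371, Oakdale 0.063, Rivermont 0.015.
The surplus seats go to Stonebridge, Pinehurst.

Oakdale=6, Rivermont=5, Pinehurst=8, Claybrook=9, Stonebridge=7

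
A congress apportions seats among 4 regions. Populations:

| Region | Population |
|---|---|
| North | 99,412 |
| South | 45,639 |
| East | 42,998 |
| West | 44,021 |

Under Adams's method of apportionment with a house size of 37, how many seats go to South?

7

Standard divisor 232070/37 ≈ 6272.162; standard quotas: North 15.850, South 7.276, East 6.855, West 7.018.
Rounding up gives 16, 8, 7, 8 = 39 seats, so the divisor must be adjusted.
With modified divisor 6600: modified quotas North 15.062, South 6.915, East 6.515, West 6.670.
Rounding up: North 16, South 7, East 7, West 7 (total 37).
South receives 7.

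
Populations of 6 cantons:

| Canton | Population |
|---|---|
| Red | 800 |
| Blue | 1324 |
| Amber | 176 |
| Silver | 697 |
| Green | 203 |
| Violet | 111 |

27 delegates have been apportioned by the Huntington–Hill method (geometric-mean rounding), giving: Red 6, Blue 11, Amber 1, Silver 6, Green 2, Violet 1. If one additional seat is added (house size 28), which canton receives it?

Amber

Priority for the next seat is population ÷ (√(s·(s+1))).
Priorities: Red 123.443, Blue 115.239, Amber 124.451, Silver 107.549, Green 82.874, Violet 78.489.
Highest priority: Amber.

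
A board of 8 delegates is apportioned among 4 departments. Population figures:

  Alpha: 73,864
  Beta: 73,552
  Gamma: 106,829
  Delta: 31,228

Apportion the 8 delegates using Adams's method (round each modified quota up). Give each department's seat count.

Alpha: 2, Beta: 2, Gamma: 3, Delta: 1

Standard divisor 285473/8 ≈ 35684.125; standard quotas: Alpha 2.070, Beta 2.061, Gamma 2.994, Delta 0.875.
Rounding up gives 3, 3, 3, 1 = 10 seats, so the divisor must be adjusted.
With modified divisor 45200: modified quotas Alpha 1.634, Beta 1.627, Gamma 2.363, Delta 0.691.
Rounding up: Alpha 2, Beta 2, Gamma 3, Delta 1 (total 8).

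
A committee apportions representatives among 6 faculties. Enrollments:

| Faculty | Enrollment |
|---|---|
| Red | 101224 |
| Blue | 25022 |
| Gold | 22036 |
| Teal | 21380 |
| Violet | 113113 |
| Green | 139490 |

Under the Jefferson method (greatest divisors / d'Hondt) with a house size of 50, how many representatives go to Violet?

Standard divisor 422265/50 ≈ 8445.3; standard quotas: Red 11.986, Blue 2.963, Gold 2.609, Teal 2.532, Violet 13.394, Green 16.517.
Rounding down gives 11, 2, 2, 2, 13, 16 = 46 seats, so the divisor must be adjusted.
With modified divisor 7900: modified quotas Red 12.813, Blue 3.167, Gold 2.789, Teal 2.706, Violet 14.318, Green 17.657.
Rounding down: Red 12, Blue 3, Gold 2, Teal 2, Violet 14, Green 17 (total 50).
Violet receives 14.

14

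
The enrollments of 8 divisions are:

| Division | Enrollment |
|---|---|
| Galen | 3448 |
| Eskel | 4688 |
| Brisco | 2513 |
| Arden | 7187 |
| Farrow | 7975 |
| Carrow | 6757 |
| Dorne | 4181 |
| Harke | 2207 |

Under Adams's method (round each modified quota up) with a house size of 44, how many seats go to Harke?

Standard divisor 38956/44 ≈ 885.364; standard quotas: Galen 3.894, Eskel 5.295, Brisco 2.838, Arden 8.118, Farrow 9.008, Carrow 7.632, Dorne 4.722, Harke 2.493.
Rounding up gives 4, 6, 3, 9, 10, 8, 5, 3 = 48 seats, so the divisor must be adjusted.
With modified divisor 980: modified quotas Galen 3.518, Eskel 4.784, Brisco 2.564, Arden 7.334, Farrow 8.138, Carrow 6.895, Dorne 4.266, Harke 2.252.
Rounding up: Galen 4, Eskel 5, Brisco 3, Arden 8, Farrow 9, Carrow 7, Dorne 5, Harke 3 (total 44).
Harke receives 3.

3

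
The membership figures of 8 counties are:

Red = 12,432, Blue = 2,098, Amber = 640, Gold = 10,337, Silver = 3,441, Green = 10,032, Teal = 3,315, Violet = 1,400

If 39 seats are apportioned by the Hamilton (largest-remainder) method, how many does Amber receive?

1

Total 43695; standard divisor 43695/39 ≈ 1120.385.
Standard quotas: Red 11.0962, Blue 1.8726, Amber 0.5712, Gold 9.2263, Silver 3.0713, Green 8.9541, Teal 2.9588, Violet 1.2496.
Lower quotas: Red 11, Blue 1, Amber 0, Gold 9, Silver 3, Green 8, Teal 2, Violet 1 (sum 35, leaving 4 seats).
Remainders in descending order: Teal 0.9588, Green 0.9541, Blue 0.8726, Amber 0.5712, Violet 0.2496, Gold 0.2263, Red 0.0962, Silver 0.0713.
Largest remainders: Teal, Green, Blue, Amber receive the extra seats.
Amber receives 1.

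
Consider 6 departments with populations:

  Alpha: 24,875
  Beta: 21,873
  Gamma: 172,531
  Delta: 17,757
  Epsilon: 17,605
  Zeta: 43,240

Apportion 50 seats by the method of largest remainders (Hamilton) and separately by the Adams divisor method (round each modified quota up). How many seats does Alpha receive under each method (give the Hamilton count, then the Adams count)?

Hamilton: Alpha 4, Beta 4, Gamma 29, Delta 3, Epsilon 3, Zeta 7.
Adams: Alpha 5, Beta 4, Gamma 28, Delta 3, Epsilon 3, Zeta 7.
Alpha gets 4 under Hamilton and 5 under Adams.

4 and 5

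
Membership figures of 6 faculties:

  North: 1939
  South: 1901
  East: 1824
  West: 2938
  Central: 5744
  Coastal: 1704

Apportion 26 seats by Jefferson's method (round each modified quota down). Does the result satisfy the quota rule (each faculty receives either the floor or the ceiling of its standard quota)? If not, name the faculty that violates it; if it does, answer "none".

Standard quotas: North 3.141, South 3.080, East 2.955, West 4.759, Central 9.305, Coastal 2.760.
Jefferson allocation: North 3, South 3, East 3, West 5, Central 10, Coastal 2.
Every allocation lies between the lower and upper quota.

none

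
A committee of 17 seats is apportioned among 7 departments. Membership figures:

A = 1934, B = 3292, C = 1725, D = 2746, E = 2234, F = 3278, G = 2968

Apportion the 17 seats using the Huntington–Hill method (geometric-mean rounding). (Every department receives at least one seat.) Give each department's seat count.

A 2; B 3; C 2; D 2; E 2; F 3; G 3

With divisor 1166: modified quotas A 1.659, B 2.823, C 1.479, D 2.355, E 1.916, F 2.811, G 2.545.
Geometric-mean thresholds: A √(1·2)=1.414, B √(2·3)=2.449, C √(1·2)=1.414, D √(2·3)=2.449, E √(1·2)=1.414, F √(2·3)=2.449, G √(2·3)=2.449.
Each quota rounded against its threshold gives A 2, B 3, C 2, D 2, E 2, F 3, G 3 (total 17).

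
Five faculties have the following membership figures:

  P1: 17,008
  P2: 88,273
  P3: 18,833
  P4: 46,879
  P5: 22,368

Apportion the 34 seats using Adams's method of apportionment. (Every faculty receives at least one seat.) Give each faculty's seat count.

Standard divisor 193361/34 ≈ 5687.088; standard quotas: P1 2.991, P2 15.522, P3 3.312, P4 8.243, P5 3.933.
Rounding up gives 3, 16, 4, 9, 4 = 36 seats, so the divisor must be adjusted.
With modified divisor 6100: modified quotas P1 2.788, P2 14.471, P3 3.087, P4 7.685, P5 3.667.
Rounding up: P1 3, P2 15, P3 4, P4 8, P5 4 (total 34).

P1 3; P2 15; P3 4; P4 8; P5 4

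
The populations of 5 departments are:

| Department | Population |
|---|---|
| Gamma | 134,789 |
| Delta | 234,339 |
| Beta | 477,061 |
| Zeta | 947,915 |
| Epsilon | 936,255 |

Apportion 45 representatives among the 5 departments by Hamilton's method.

The standard divisor is 2730359/45 ≈ 60674.644.
Standard quotas: Gamma 2.2215, Delta 3.8622, Beta 7.8626, Zeta 15.6229, Epsilon 15.4307.
Lower quotas: Gamma 2, Delta 3, Beta 7, Zeta 15, Epsilon 15 (sum 42, leaving 3 seats).
Remainders in descending order: Beta 0.8626, Delta 0.8622, Zeta 0.6229, Epsilon 0.4307, Gamma 0.2215.
Largest remainders: Beta, Delta, Zeta receive the extra seats.

Gamma 2; Delta 4; Beta 8; Zeta 16; Epsilon 15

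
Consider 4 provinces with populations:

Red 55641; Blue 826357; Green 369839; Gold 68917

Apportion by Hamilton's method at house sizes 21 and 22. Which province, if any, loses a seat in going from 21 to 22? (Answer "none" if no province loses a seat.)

At 21 seats: Red 1, Blue 13, Green 6, Gold 1.
At 22 seats: Red 1, Blue 14, Green 6, Gold 1.
No province's allocation decreased.

none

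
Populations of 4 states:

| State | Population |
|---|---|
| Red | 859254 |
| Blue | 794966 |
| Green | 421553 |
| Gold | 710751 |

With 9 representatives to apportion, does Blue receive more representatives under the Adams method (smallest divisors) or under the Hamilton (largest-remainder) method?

Adams: Red 3, Blue 2, Green 2, Gold 2.
Hamilton: Red 3, Blue 3, Green 1, Gold 2.
Blue gets 2 under Adams and 3 under Hamilton.

Hamilton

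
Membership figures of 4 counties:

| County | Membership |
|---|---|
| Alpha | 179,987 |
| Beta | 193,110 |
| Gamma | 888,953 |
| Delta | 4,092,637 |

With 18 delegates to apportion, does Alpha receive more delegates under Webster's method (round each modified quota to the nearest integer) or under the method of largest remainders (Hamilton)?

Webster: Alpha 1, Beta 1, Gamma 3, Delta 13.
Hamilton: Alpha 0, Beta 1, Gamma 3, Delta 14.
Alpha gets 1 under Webster and 0 under Hamilton.

Webster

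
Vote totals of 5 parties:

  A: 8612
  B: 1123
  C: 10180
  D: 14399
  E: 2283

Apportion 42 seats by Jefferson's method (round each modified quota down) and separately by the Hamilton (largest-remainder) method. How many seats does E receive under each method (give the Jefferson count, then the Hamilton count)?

Jefferson: A 10, B 1, C 12, D 17, E 2.
Hamilton: A 10, B 1, C 12, D 16, E 3.
E gets 2 under Jefferson and 3 under Hamilton.

2 and 3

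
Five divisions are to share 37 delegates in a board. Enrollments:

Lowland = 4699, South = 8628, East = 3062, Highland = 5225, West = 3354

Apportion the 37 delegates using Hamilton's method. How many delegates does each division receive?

Lowland 7, South 13, East 4, Highland 8, West 5

Total 24968; standard divisor 24968/37 ≈ 674.811.
Standard quotas: Lowland 6.9634, South 12.7858, East 4.5376, Highland 7.7429, West 4.9703.
Lower quotas: Lowland 6, South 12, East 4, Highland 7, West 4 (sum 33, leaving 4 seats).
Remainders in descending order: West 0.9703, Lowland 0.9634, South 0.7858, Highland 0.7429, East 0.5376.
Largest remainders: West, Lowland, South, Highland receive the extra seats.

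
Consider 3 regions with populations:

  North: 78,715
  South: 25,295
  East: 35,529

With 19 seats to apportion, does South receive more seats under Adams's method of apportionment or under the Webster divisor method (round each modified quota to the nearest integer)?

Adams: North 10, South 4, East 5.
Webster: North 11, South 3, East 5.
South gets 4 under Adams and 3 under Webster.

Adams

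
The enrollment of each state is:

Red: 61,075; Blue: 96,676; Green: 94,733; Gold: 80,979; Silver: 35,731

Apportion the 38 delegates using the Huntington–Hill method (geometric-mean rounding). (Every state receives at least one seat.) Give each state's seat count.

With divisor 9765: modified quotas Red 6.254, Blue 9.900, Green 9.701, Gold 8.293, Silver 3.659.
Geometric-mean thresholds: Red √(6·7)=6.481, Blue √(9·10)=9.487, Green √(9·10)=9.487, Gold √(8·9)=8.485, Silver √(3·4)=3.464.
Each quota rounded against its threshold gives Red 6, Blue 10, Green 10, Gold 8, Silver 4 (total 38).

Red 6; Blue 10; Green 10; Gold 8; Silver 4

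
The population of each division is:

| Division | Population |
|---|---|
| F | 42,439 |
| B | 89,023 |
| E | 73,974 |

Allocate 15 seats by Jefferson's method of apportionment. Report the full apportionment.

Standard divisor 205436/15 ≈ 13695.733; standard quotas: F 3.099, B 6.500, E 5.401.
Rounding down gives 3, 6, 5 = 14 seats, so the divisor must be adjusted.
With modified divisor 12500: modified quotas F 3.395, B 7.122, E 5.918.
Rounding down: F 3, B 7, E 5 (total 15).

F 3; B 7; E 5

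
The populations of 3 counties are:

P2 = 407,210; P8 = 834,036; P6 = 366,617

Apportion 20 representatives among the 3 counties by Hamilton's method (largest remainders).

P2: 5; P8: 10; P6: 5

Standard divisor: 1607863 ÷ 20 ≈ 80393.15.
Standard quotas: P2 5.0652, P8 10.3745, P6 4.5603.
Lower quotas: P2 5, P8 10, P6 4 (sum 19, leaving 1 seat).
Remainders in descending order: P6 0.5603, P8 0.3745, P2 0.0652.
Largest remainder: P6 receives the extra seat.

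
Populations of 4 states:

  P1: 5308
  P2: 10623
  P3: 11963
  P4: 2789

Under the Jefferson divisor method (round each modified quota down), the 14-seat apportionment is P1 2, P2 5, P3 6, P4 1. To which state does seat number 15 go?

P2

Priority for the next seat is population ÷ (current seats + 1).
Priorities: P1 1769.333, P2 1770.500, P3 1709.000, P4 1394.500.
Highest priority: P2.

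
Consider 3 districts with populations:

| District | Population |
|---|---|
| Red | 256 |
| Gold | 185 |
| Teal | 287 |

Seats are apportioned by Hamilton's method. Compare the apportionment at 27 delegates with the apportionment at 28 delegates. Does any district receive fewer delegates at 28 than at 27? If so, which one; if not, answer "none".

At 27 seats: Red 9, Gold 7, Teal 11.
At 28 seats: Red 10, Gold 7, Teal 11.
No district's allocation decreased.

none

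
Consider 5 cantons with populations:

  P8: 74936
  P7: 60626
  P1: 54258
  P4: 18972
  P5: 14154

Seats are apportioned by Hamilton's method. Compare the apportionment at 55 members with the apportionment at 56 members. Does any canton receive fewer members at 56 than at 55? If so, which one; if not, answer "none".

P5

At 55 seats: P8 18, P7 15, P1 13, P4 5, P5 4.
At 56 seats: P8 19, P7 15, P1 14, P4 5, P5 3.
P5 drops from 4 to 3.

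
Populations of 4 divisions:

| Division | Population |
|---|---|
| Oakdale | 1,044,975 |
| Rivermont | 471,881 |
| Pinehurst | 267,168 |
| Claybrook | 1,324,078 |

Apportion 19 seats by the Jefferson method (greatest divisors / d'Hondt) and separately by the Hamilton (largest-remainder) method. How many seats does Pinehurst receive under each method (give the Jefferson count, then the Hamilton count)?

Jefferson: Oakdale 7, Rivermont 3, Pinehurst 1, Claybrook 8.
Hamilton: Oakdale 6, Rivermont 3, Pinehurst 2, Claybrook 8.
Pinehurst gets 1 under Jefferson and 2 under Hamilton.

1 and 2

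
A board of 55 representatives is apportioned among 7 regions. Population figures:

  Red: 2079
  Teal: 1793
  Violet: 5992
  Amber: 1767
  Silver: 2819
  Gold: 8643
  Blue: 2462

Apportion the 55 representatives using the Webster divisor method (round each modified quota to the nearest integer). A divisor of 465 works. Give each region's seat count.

Red 4, Teal 4, Violet 13, Amber 4, Silver 6, Gold 19, Blue 5

With modified divisor 465: modified quotas Red 4.471, Teal 3.856, Violet 12.886, Amber 3.800, Silver 6.062, Gold 18.587, Blue 5.295.
Rounding to the nearest integer: Red 4, Teal 4, Violet 13, Amber 4, Silver 6, Gold 19, Blue 5 (total 55).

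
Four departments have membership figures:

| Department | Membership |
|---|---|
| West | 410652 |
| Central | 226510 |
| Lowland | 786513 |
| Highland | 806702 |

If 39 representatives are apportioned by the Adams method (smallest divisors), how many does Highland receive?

Standard divisor 2230377/39 ≈ 57189.154; standard quotas: West 7.181, Central 3.961, Lowland 13.753, Highland 14.106.
Rounding up gives 8, 4, 14, 15 = 41 seats, so the divisor must be adjusted.
With modified divisor 59600: modified quotas West 6.890, Central 3.801, Lowland 13.197, Highland 13.535.
Rounding up: West 7, Central 4, Lowland 14, Highland 14 (total 39).
Highland receives 14.

14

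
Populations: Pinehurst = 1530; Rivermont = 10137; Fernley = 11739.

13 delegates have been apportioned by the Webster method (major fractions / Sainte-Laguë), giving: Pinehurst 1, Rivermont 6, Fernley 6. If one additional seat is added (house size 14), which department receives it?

Priority for the next seat is population ÷ (current seats + 0.5).
Priorities: Pinehurst 1020.000, Rivermont 1559.538, Fernley 1806.000.
Highest priority: Fernley.

Fernley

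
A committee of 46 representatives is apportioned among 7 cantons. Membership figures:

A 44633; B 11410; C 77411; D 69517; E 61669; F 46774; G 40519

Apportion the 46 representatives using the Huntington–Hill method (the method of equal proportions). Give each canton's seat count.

A 6, B 2, C 10, D 9, E 8, F 6, G 5

With divisor 7733: modified quotas A 5.772, B 1.475, C 10.010, D 8.990, E 7.975, F 6.049, G 5.240.
Geometric-mean thresholds: A √(5·6)=5.477, B √(1·2)=1.414, C √(10·11)=10.488, D √(8·9)=8.485, E √(7·8)=7.483, F √(6·7)=6.481, G √(5·6)=5.477.
Each quota rounded against its threshold gives A 6, B 2, C 10, D 9, E 8, F 6, G 5 (total 46).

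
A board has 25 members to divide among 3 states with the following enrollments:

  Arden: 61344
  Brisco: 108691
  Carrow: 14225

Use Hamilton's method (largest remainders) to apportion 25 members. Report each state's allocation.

Arden=8, Brisco=15, Carrow=2

Standard divisor: 184260 ÷ 25 ≈ 7370.4.
Standard quotas: Arden 8.3230, Brisco 14.7470, Carrow 1.9300.
Lower quotas: Arden 8, Brisco 14, Carrow 1 (sum 23, leaving 2 seats).
Remainders in descending order: Carrow 0.9300, Brisco 0.7470, Arden 0.3230.
Largest remainders: Carrow, Brisco receive the extra seats.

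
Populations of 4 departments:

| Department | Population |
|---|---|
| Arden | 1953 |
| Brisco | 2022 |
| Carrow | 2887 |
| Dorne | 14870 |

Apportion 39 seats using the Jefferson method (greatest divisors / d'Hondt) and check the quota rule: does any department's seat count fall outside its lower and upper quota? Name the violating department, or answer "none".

Standard quotas: Arden 3.505, Brisco 3.629, Carrow 5.181, Dorne 26.686.
Jefferson allocation: Arden 3, Brisco 3, Carrow 5, Dorne 28.
Dorne has quota 26.686 (lower 26, upper 27) but receives 28 — outside the quota interval.

Dorne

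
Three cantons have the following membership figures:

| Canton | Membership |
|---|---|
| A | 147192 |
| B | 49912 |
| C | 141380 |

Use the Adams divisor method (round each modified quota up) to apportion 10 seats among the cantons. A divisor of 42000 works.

A 4, B 2, C 4

With modified divisor 42000: modified quotas A 3.505, B 1.188, C 3.366.
Rounding up: A 4, B 2, C 4 (total 10).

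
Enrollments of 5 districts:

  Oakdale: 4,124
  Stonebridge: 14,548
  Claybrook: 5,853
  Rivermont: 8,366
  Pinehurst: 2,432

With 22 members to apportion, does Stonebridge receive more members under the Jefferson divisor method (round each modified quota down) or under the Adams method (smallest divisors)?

Jefferson

Jefferson: Oakdale 2, Stonebridge 10, Claybrook 4, Rivermont 5, Pinehurst 1.
Adams: Oakdale 3, Stonebridge 8, Claybrook 4, Rivermont 5, Pinehurst 2.
Stonebridge gets 10 under Jefferson and 8 under Adams.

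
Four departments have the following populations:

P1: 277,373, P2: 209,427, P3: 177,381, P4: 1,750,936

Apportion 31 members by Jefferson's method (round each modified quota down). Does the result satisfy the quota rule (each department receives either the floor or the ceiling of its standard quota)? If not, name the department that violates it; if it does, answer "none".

P4

Standard quotas: P1 3.560, P2 2.688, P3 2.277, P4 22.475.
Jefferson allocation: P1 3, P2 2, P3 2, P4 24.
P4 has quota 22.475 (lower 22, upper 23) but receives 24 — outside the quota interval.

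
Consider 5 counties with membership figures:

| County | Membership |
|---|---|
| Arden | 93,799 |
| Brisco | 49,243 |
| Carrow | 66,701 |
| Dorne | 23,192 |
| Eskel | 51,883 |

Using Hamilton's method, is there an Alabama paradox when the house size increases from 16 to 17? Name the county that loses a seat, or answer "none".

none

At 16 seats: Arden 5, Brisco 3, Carrow 4, Dorne 1, Eskel 3.
At 17 seats: Arden 6, Brisco 3, Carrow 4, Dorne 1, Eskel 3.
No county's allocation decreased.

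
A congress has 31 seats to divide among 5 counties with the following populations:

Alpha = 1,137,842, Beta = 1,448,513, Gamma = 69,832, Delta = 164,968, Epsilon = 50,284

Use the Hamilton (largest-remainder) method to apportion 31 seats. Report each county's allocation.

Alpha=12, Beta=16, Gamma=1, Delta=2, Epsilon=0

The standard divisor is 2871439/31 ≈ 92627.065.
Standard quotas: Alpha 12.2841, Beta 15.6381, Gamma 0.7539, Delta 1.7810, Epsilon 0.5429.
Lower quotas: Alpha 12, Beta 15, Gamma 0, Delta 1, Epsilon 0 (sum 28, leaving 3 seats).
Remainders in descending order: Delta 0.7810, Gamma 0.7539, Beta 0.6381, Epsilon 0.5429, Alpha 0.2841.
Largest remainders: Delta, Gamma, Beta receive the extra seats.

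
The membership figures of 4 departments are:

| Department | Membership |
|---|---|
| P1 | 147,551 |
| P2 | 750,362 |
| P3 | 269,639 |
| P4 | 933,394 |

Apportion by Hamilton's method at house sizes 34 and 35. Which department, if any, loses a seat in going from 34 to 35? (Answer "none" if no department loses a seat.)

At 34 seats: P1 3, P2 12, P3 4, P4 15.
At 35 seats: P1 2, P2 13, P3 4, P4 16.
P1 drops from 3 to 2.

P1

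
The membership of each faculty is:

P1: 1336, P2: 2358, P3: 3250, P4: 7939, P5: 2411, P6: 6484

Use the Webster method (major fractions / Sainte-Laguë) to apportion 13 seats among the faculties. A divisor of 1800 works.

With modified divisor 1800: modified quotas P1 0.742, P2 1.310, P3 1.806, P4 4.411, P5 1.339, P6 3.602.
Rounding to the nearest integer: P1 1, P2 1, P3 2, P4 4, P5 1, P6 4 (total 13).

P1=1, P2=1, P3=2, P4=4, P5=1, P6=4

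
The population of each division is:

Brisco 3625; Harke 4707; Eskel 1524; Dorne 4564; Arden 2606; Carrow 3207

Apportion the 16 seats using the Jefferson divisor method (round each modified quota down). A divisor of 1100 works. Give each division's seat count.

With modified divisor 1100: modified quotas Brisco 3.295, Harke 4.279, Eskel 1.385, Dorne 4.149, Arden 2.369, Carrow 2.915.
Rounding down: Brisco 3, Harke 4, Eskel 1, Dorne 4, Arden 2, Carrow 2 (total 16).

Brisco 3; Harke 4; Eskel 1; Dorne 4; Arden 2; Carrow 2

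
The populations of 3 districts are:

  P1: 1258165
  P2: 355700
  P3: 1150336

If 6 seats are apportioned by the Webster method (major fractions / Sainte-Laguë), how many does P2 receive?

Standard divisor 2764201/6 ≈ 460700.167; standard quotas: P1 2.731, P2 0.772, P3 2.497.
Rounding to the nearest integer gives P1 3, P2 1, P3 2 — total 6, matching the house size, so no adjustment is needed.
P2 receives 1.

1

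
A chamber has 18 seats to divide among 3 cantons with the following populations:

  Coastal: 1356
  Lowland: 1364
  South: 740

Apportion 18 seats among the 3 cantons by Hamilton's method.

Coastal 7; Lowland 7; South 4

Standard divisor: 3460 ÷ 18 ≈ 192.222.
Standard quotas: Coastal 7.054, Lowland 7.096, South 3.850.
Lower quotas: Coastal 7, Lowland 7, South 3 (sum 17, leaving 1 seat).
Remainders in descending order: South 0.850, Lowland 0.096, Coastal 0.054.
The surplus seat goes to South.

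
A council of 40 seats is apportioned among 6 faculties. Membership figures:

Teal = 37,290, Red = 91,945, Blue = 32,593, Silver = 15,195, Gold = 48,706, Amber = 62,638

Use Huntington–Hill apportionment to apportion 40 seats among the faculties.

With divisor 7325: modified quotas Teal 5.091, Red 12.552, Blue 4.450, Silver 2.074, Gold 6.649, Amber 8.551.
Geometric-mean thresholds: Teal √(5·6)=5.477, Red √(12·13)=12.490, Blue √(4·5)=4.472, Silver √(2·3)=2.449, Gold √(6·7)=6.481, Amber √(8·9)=8.485.
Each quota rounded against its threshold gives Teal 5, Red 13, Blue 4, Silver 2, Gold 7, Amber 9 (total 40).

Teal=5; Red=13; Blue=4; Silver=2; Gold=7; Amber=9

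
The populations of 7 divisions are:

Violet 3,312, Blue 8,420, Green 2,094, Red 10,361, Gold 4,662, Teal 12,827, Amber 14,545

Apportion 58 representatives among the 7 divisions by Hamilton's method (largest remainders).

Standard divisor: 56221 ÷ 58 ≈ 969.328.
Standard quotas: Violet 3.4168, Blue 8.6864, Green 2.1603, Red 10.6889, Gold 4.8095, Teal 13.2329, Amber 15.0052.
Lower quotas: Violet 3, Blue 8, Green 2, Red 10, Gold 4, Teal 13, Amber 15 (sum 55, leaving 3 seats).
Remainders in descending order: Gold 0.8095, Red 0.6889, Blue 0.6864, Violet 0.4168, Teal 0.2329, Green 0.1603, Amber 0.0052.
The surplus seats go to Gold, Red, Blue.

Violet: 3, Blue: 9, Green: 2, Red: 11, Gold: 5, Teal: 13, Amber: 15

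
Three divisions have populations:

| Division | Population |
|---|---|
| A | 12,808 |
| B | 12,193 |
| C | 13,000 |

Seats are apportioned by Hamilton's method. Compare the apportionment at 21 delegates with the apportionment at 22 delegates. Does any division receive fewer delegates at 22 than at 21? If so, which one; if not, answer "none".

none

At 21 seats: A 7, B 7, C 7.
At 22 seats: A 7, B 7, C 8.
No division's allocation decreased.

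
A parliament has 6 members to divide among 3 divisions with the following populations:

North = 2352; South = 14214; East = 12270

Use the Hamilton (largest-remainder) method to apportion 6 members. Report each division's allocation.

Total 28836; standard divisor 28836/6 = 4806.
Standard quotas: North 0.4894, South 2.9576, East 2.5531.
Lower quotas: North 0, South 2, East 2 (sum 4, leaving 2 seats).
Remainders in descending order: South 0.9576, East 0.5531, North 0.4894.
Largest remainders: South, East receive the extra seats.

North 0, South 3, East 3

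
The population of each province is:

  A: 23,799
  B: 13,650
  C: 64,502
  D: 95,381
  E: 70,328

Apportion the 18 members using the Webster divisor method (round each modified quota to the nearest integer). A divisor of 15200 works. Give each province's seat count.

With modified divisor 15200: modified quotas A 1.566, B 0.898, C 4.244, D 6.275, E 4.627.
Rounding to the nearest integer: A 2, B 1, C 4, D 6, E 5 (total 18).

A 2, B 1, C 4, D 6, E 5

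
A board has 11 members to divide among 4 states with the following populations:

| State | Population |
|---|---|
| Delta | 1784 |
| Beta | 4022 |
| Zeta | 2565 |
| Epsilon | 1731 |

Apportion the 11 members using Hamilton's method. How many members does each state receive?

Standard divisor: 10102 ÷ 11 ≈ 918.364.
Standard quotas: Delta 1.943, Beta 4.380, Zeta 2.793, Epsilon 1.885.
Lower quotas: Delta 1, Beta 4, Zeta 2, Epsilon 1 (sum 8, leaving 3 seats).
Remainders in descending order: Delta 0.943, Epsilon 0.885, Zeta 0.793, Beta 0.380.
Largest remainders: Delta, Epsilon, Zeta receive the extra seats.

Delta 2, Beta 4, Zeta 3, Epsilon 2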